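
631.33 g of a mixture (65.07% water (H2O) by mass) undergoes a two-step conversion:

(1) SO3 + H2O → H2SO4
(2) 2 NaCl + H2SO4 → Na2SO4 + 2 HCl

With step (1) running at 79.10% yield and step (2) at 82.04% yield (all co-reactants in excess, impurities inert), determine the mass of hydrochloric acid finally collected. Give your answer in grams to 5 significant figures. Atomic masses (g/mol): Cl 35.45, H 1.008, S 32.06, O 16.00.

1079.0 g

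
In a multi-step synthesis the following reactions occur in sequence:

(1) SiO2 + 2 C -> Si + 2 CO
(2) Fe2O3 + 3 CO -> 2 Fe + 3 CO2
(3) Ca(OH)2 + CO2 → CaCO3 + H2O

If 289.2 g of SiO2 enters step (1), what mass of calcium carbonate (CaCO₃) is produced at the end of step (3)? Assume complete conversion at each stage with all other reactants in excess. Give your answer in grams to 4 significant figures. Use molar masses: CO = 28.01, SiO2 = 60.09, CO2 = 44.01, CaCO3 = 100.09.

963.4 g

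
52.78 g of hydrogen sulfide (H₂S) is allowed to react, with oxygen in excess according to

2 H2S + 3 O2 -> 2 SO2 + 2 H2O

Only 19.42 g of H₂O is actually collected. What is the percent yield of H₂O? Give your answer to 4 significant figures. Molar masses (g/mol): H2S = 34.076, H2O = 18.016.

n(H2S) = 52.780 g / 34.076 g/mol = 1.5489 mol.
From the equation the H2S:H2O mole ratio is 2:2, so n(H2O) = 1.5489 × 2/2 = 1.5489 mol.
Mass of H2O = 1.5489 mol × 18.016 g/mol = 27.905 g.
This is the theoretical yield. Percent yield = 19.42 g / 27.905 g × 100% = 69.594%.

69.59 %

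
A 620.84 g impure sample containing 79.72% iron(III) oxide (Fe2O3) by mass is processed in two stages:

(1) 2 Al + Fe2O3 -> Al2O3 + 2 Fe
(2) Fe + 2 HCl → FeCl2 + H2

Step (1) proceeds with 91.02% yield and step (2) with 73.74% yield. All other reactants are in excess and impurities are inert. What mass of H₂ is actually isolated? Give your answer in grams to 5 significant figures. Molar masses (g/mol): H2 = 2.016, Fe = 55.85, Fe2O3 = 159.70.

8.3869 g

Pure Fe2O3 = 620.84 × 0.7972 = 494.934 g.
n(Fe2O3) = 494.934 / 159.70 = 3.09915 mol.
Step 1 (Fe2O3:Fe = 1:2): theoretical n(Fe) = 6.19829 mol; at 91.02% yield, n(Fe) = 5.64169 mol.
Step 2 (Fe:H2 = 1:1): theoretical n(H2) = 5.64169 mol, so theoretical mass = 5.64169 × 2.016 = 11.3736 g.
At 73.74% yield, actual mass of H2 = 11.3736 × 0.7374 = 8.38692 g.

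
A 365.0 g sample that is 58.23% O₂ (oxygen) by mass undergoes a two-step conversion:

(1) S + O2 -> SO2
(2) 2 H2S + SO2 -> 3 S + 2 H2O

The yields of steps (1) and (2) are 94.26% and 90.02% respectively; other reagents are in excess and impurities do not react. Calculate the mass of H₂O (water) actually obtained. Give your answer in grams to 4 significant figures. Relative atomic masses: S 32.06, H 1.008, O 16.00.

203.1 g

Pure O2 = 365.0 × 0.5823 = 212.54 g.
M(O2) = 2(16.00) = 32.00 g/mol.
M(H2O) = 2(1.008) + 16.00 = 18.016 g/mol.
n(O2) = 212.54 / 32.00 = 6.6419 mol.
Step 1 (O2:SO2 = 1:1): theoretical n(SO2) = 6.6419 mol; at 94.26% yield, n(SO2) = 6.2606 mol.
Step 2 (SO2:H2O = 1:2): theoretical n(H2O) = 12.521 mol, so theoretical mass = 12.521 × 18.016 = 225.58 g.
At 90.02% yield, actual mass of H2O = 225.58 × 0.9002 = 203.07 g.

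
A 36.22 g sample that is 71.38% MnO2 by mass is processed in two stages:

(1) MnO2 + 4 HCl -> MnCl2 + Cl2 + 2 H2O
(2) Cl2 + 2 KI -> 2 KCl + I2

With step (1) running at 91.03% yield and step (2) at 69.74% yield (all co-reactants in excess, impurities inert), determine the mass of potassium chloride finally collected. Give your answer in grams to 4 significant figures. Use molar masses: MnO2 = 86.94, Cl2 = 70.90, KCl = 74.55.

28.15 g

Pure MnO2 = 36.22 × 0.7138 = 25.854 g.
n(MnO2) = 25.854 / 86.94 = 0.29738 mol.
Step 1 (MnO2:Cl2 = 1:1): theoretical n(Cl2) = 0.29738 mol; at 91.03% yield, n(Cl2) = 0.27070 mol.
Step 2 (Cl2:KCl = 1:2): theoretical n(KCl) = 0.54140 mol, so theoretical mass = 0.54140 × 74.55 = 40.362 g.
At 69.74% yield, actual mass of KCl = 40.362 × 0.6974 = 28.148 g.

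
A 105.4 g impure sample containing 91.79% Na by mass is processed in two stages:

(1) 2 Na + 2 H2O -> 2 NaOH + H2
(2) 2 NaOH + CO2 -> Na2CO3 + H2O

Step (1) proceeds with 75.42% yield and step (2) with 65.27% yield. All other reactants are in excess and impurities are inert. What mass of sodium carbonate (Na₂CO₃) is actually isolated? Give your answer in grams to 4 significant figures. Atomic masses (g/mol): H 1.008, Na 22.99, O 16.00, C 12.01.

109.8 g

Pure Na = 105.4 × 0.9179 = 96.747 g.
M(Na) = 22.99 g/mol.
M(Na2CO3) = 2(22.99) + 12.01 + 3(16.00) = 105.99 g/mol.
n(Na) = 96.747 / 22.99 = 4.2082 mol.
Step 1 (Na:NaOH = 2:2): theoretical n(NaOH) = 4.2082 mol; at 75.42% yield, n(NaOH) = 3.1738 mol.
Step 2 (NaOH:Na2CO3 = 2:1): theoretical n(Na2CO3) = 1.5869 mol, so theoretical mass = 1.5869 × 105.99 = 168.20 g.
At 65.27% yield, actual mass of Na2CO3 = 168.20 × 0.6527 = 109.78 g.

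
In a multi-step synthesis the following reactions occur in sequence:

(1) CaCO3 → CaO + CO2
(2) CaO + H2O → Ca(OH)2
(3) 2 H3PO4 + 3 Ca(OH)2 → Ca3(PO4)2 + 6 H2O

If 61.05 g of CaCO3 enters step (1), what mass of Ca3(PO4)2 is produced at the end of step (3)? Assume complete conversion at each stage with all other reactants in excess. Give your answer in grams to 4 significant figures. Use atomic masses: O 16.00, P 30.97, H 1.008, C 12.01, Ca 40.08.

63.06 g

M(CaCO3) = 40.08 + 12.01 + 3(16.00) = 100.09 g/mol.
M(Ca3(PO4)2) = 3(40.08) + 2(30.97) + 8(16.00) = 310.18 g/mol.
n(CaCO3) = 61.05 / 100.09 = 0.60995 mol.
Reaction (1): CaCO3→CaO ratio 1:1 ⇒ n(CaO) = 0.60995 mol.
Reaction (2): CaO→Ca(OH)2 ratio 1:1 ⇒ n(Ca(OH)2) = 0.60995 mol.
Reaction (3): Ca(OH)2→Ca3(PO4)2 ratio 3:1 ⇒ n(Ca3(PO4)2) = 0.20332 mol.
Mass of Ca3(PO4)2 = 0.20332 × 310.18 = 63.065 g.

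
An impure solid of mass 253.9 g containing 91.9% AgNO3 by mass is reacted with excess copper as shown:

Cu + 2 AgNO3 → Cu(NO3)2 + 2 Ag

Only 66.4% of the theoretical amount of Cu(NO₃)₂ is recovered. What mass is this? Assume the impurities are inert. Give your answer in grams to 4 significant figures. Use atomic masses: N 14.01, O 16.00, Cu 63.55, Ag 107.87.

Pure AgNO3 available = 253.9 g × 0.919 = 233.33 g.
M(AgNO3) = 107.87 + 14.01 + 3(16.00) = 169.88 g/mol.
M(Cu(NO3)2) = 63.55 + 2(14.01) + 6(16.00) = 187.57 g/mol.
n(AgNO3) = 233.33 g / 169.88 g/mol = 1.3735 mol.
From the equation the AgNO3:Cu(NO3)2 mole ratio is 2:1, so n(Cu(NO3)2) = 1.3735 × 1/2 = 0.68676 mol.
Mass of Cu(NO3)2 = 0.68676 mol × 187.57 g/mol = 128.82 g.
Actual mass collected = 128.82 g × 0.664 = 85.534 g.

85.53 g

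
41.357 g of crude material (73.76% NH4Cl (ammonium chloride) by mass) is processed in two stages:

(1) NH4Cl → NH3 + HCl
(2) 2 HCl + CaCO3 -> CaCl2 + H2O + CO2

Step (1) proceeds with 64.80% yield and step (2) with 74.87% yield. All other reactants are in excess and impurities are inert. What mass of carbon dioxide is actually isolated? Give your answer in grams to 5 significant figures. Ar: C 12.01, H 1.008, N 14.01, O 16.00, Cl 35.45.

Pure NH4Cl = 41.357 × 0.7376 = 30.5049 g.
M(NH4Cl) = 14.01 + 4(1.008) + 35.45 = 53.492 g/mol.
M(CO2) = 12.01 + 2(16.00) = 44.01 g/mol.
n(NH4Cl) = 30.5049 / 53.492 = 0.570271 mol.
Step 1 (NH4Cl:HCl = 1:1): theoretical n(HCl) = 0.570271 mol; at 64.80% yield, n(HCl) = 0.369535 mol.
Step 2 (HCl:CO2 = 2:1): theoretical n(CO2) = 0.184768 mol, so theoretical mass = 0.184768 × 44.01 = 8.13163 g.
At 74.87% yield, actual mass of CO2 = 8.13163 × 0.7487 = 6.08815 g.

6.0881 g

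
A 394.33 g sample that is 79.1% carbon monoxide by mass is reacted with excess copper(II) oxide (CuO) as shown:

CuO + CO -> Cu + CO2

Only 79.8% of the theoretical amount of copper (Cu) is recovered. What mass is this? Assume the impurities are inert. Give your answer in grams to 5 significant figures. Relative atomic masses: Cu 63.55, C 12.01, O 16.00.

564.73 g

Pure CO available = 394.33 g × 0.791 = 311.915 g.
M(CO) = 12.01 + 16.00 = 28.01 g/mol.
M(Cu) = 63.55 g/mol.
n(CO) = 311.915 g / 28.01 g/mol = 11.1358 mol.
From the equation the CO:Cu mole ratio is 1:1, so n(Cu) = 11.1358 × 1/1 = 11.1358 mol.
Mass of Cu = 11.1358 mol × 63.55 g/mol = 707.683 g.
Actual mass collected = 707.683 g × 0.798 = 564.731 g.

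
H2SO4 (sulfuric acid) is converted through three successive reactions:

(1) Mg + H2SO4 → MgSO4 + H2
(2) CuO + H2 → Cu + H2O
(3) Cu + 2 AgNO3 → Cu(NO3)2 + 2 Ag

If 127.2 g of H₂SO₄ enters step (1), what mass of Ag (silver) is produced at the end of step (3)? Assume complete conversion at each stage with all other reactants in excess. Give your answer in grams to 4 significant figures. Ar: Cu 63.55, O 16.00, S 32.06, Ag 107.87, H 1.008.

M(H2SO4) = 2(1.008) + 32.06 + 4(16.00) = 98.076 g/mol.
M(Ag) = 107.87 g/mol.
n(H2SO4) = 127.2 / 98.076 = 1.2970 mol.
Reaction (1): H2SO4→H2 ratio 1:1 ⇒ n(H2) = 1.2970 mol.
Reaction (2): H2→Cu ratio 1:1 ⇒ n(Cu) = 1.2970 mol.
Reaction (3): Cu→Ag ratio 1:2 ⇒ n(Ag) = 2.5939 mol.
Mass of Ag = 2.5939 × 107.87 = 279.80 g.

279.8 g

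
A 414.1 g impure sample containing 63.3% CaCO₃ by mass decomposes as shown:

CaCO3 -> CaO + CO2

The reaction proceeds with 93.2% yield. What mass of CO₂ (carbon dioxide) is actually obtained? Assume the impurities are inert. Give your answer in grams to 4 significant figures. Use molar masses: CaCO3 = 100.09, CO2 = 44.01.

Pure CaCO3 available = 414.1 g × 0.633 = 262.13 g.
n(CaCO3) = 262.13 g / 100.09 g/mol = 2.6189 mol.
From the equation the CaCO3:CO2 mole ratio is 1:1, so n(CO2) = 2.6189 × 1/1 = 2.6189 mol.
Mass of CO2 = 2.6189 mol × 44.01 g/mol = 115.26 g.
Actual mass collected = 115.26 g × 0.932 = 107.42 g.

107.4 g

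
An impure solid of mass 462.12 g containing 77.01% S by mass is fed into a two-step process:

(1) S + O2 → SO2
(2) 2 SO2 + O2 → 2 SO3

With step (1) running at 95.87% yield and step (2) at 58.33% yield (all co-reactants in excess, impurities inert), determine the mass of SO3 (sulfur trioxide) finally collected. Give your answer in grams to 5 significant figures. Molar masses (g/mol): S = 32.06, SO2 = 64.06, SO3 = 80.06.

Pure S = 462.12 × 0.7701 = 355.879 g.
n(S) = 355.879 / 32.06 = 11.1004 mol.
Step 1 (S:SO2 = 1:1): theoretical n(SO2) = 11.1004 mol; at 95.87% yield, n(SO2) = 10.6419 mol.
Step 2 (SO2:SO3 = 2:2): theoretical n(SO3) = 10.6419 mol, so theoretical mass = 10.6419 × 80.06 = 851.994 g.
At 58.33% yield, actual mass of SO3 = 851.994 × 0.5833 = 496.968 g.

496.97 g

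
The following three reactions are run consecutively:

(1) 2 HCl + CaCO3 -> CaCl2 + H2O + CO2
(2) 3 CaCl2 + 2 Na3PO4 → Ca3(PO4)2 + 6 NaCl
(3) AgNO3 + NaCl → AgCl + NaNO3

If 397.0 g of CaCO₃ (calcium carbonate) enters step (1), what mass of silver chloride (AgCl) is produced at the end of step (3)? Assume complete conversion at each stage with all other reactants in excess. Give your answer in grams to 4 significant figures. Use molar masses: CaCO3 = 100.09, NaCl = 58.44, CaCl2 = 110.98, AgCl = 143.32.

1137 g

n(CaCO3) = 397.0 / 100.09 = 3.9664 mol.
Reaction (1): CaCO3→CaCl2 ratio 1:1 ⇒ n(CaCl2) = 3.9664 mol.
Reaction (2): CaCl2→NaCl ratio 3:6 ⇒ n(NaCl) = 7.9329 mol.
Reaction (3): NaCl→AgCl ratio 1:1 ⇒ n(AgCl) = 7.9329 mol.
Mass of AgCl = 7.9329 × 143.32 = 1136.9 g.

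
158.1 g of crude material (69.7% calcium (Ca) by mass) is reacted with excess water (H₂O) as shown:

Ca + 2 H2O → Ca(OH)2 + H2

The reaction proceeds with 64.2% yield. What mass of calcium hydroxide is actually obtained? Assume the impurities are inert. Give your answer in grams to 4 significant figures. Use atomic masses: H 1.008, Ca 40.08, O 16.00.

130.8 g

Pure Ca available = 158.1 g × 0.697 = 110.20 g.
M(Ca) = 40.08 g/mol.
M(Ca(OH)2) = 40.08 + 2(16.00) + 2(1.008) = 74.096 g/mol.
n(Ca) = 110.20 g / 40.08 g/mol = 2.7494 mol.
From the equation the Ca:Ca(OH)2 mole ratio is 1:1, so n(Ca(OH)2) = 2.7494 × 1/1 = 2.7494 mol.
Mass of Ca(OH)2 = 2.7494 mol × 74.096 g/mol = 203.72 g.
Actual mass collected = 203.72 g × 0.642 = 130.79 g.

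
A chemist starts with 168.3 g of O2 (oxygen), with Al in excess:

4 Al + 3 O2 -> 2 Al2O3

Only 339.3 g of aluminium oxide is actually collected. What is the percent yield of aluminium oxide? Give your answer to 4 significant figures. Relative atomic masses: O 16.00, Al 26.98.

M(O2) = 2(16.00) = 32.00 g/mol.
M(Al2O3) = 2(26.98) + 3(16.00) = 101.96 g/mol.
n(O2) = 168.30 g / 32.00 g/mol = 5.2594 mol.
From the equation the O2:Al2O3 mole ratio is 3:2, so n(Al2O3) = 5.2594 × 2/3 = 3.5063 mol.
Mass of Al2O3 = 3.5063 mol × 101.96 g/mol = 357.50 g.
This is the theoretical yield. Percent yield = 339.3 g / 357.50 g × 100% = 94.910%.

94.91 %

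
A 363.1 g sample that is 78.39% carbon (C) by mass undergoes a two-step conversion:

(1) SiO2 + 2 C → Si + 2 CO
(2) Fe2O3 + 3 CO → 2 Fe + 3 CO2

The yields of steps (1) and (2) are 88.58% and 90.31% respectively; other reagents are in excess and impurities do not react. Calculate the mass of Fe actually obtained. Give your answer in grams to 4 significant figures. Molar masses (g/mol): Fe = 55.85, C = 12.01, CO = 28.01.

Pure C = 363.1 × 0.7839 = 284.63 g.
n(C) = 284.63 / 12.01 = 23.700 mol.
Step 1 (C:CO = 2:2): theoretical n(CO) = 23.700 mol; at 88.58% yield, n(CO) = 20.993 mol.
Step 2 (CO:Fe = 3:2): theoretical n(Fe) = 13.995 mol, so theoretical mass = 13.995 × 55.85 = 781.65 g.
At 90.31% yield, actual mass of Fe = 781.65 × 0.9031 = 705.91 g.

705.9 g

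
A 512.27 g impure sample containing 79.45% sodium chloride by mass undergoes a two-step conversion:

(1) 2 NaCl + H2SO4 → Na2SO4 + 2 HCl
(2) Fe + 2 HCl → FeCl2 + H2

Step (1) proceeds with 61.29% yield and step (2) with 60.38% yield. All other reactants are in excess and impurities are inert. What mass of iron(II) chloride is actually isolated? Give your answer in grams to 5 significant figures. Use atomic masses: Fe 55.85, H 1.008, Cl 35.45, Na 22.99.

Pure NaCl = 512.27 × 0.7945 = 406.999 g.
M(NaCl) = 22.99 + 35.45 = 58.44 g/mol.
M(FeCl2) = 55.85 + 2(35.45) = 126.75 g/mol.
n(NaCl) = 406.999 / 58.44 = 6.96438 mol.
Step 1 (NaCl:HCl = 2:2): theoretical n(HCl) = 6.96438 mol; at 61.29% yield, n(HCl) = 4.26847 mol.
Step 2 (HCl:FeCl2 = 2:1): theoretical n(FeCl2) = 2.13424 mol, so theoretical mass = 2.13424 × 126.75 = 270.514 g.
At 60.38% yield, actual mass of FeCl2 = 270.514 × 0.6038 = 163.337 g.

163.34 g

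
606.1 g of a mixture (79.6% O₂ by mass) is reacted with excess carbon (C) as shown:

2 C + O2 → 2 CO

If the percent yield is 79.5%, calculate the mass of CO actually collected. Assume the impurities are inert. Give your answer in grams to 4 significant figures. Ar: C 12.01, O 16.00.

671.5 g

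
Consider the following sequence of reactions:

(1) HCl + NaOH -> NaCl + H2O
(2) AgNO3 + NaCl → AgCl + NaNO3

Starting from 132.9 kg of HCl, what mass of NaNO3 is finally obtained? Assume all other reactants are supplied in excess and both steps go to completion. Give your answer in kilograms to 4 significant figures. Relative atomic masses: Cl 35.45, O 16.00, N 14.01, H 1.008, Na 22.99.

309.8 kg

M(HCl) = 1.008 + 35.45 = 36.458 g/mol.
M(NaNO3) = 22.99 + 14.01 + 3(16.00) = 85.00 g/mol.
132.9 kg = 132900 g.
n(HCl) = 132900 / 36.458 = 3645.3 mol.
Step 1 gives a 1:1 ratio of HCl to NaCl, so n(NaCl) = 3645.3 mol.
In step 2 the NaCl:NaNO3 ratio is 1:1, so n(NaNO3) = 3645.3 mol.
Mass of NaNO3 = 3645.3 × 85.00 = 309850 g = 309.8 kg.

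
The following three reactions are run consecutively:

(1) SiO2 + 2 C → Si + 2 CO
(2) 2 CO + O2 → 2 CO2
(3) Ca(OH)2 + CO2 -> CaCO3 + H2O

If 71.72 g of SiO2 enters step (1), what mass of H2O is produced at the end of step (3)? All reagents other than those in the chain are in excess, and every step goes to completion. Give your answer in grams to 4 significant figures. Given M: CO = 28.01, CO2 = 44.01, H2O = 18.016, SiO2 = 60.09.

43.01 g

n(SiO2) = 71.72 / 60.09 = 1.1935 mol.
Reaction (1): SiO2→CO ratio 1:2 ⇒ n(CO) = 2.3871 mol.
Reaction (2): CO→CO2 ratio 2:2 ⇒ n(CO2) = 2.3871 mol.
Reaction (3): CO2→H2O ratio 1:1 ⇒ n(H2O) = 2.3871 mol.
Mass of H2O = 2.3871 × 18.016 = 43.006 g.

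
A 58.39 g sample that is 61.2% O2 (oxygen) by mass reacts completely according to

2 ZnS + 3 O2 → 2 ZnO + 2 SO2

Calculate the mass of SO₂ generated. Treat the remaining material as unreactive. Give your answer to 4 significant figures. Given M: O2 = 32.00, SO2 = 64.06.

Mass of pure O2 = 58.39 g × 0.612 = 35.735 g.
n(O2) = 35.735 g / 32.00 g/mol = 1.1167 mol.
From the equation the O2:SO2 mole ratio is 3:2, so n(SO2) = 1.1167 × 2/3 = 0.74447 mol.
Mass of SO2 = 0.74447 mol × 64.06 g/mol = 47.691 g.

47.69 g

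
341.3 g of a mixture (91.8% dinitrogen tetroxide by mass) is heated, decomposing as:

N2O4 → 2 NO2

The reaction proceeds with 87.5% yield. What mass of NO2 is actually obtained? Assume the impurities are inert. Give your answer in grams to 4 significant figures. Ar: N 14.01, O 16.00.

Pure N2O4 available = 341.3 g × 0.918 = 313.31 g.
M(N2O4) = 2(14.01) + 4(16.00) = 92.02 g/mol.
M(NO2) = 14.01 + 2(16.00) = 46.01 g/mol.
n(N2O4) = 313.31 g / 92.02 g/mol = 3.4048 mol.
From the equation the N2O4:NO2 mole ratio is 1:2, so n(NO2) = 3.4048 × 2/1 = 6.8097 mol.
Mass of NO2 = 6.8097 mol × 46.01 g/mol = 313.31 g.
Actual mass collected = 313.31 g × 0.875 = 274.15 g.

274.1 g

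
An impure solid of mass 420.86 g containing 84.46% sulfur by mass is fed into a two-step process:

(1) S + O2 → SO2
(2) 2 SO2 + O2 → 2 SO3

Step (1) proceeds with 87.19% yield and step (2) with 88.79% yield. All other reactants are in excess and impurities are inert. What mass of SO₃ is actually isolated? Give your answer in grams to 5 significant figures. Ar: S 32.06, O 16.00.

Pure S = 420.86 × 0.8446 = 355.458 g.
M(S) = 32.06 g/mol.
M(SO3) = 32.06 + 3(16.00) = 80.06 g/mol.
n(S) = 355.458 / 32.06 = 11.0873 mol.
Step 1 (S:SO2 = 1:1): theoretical n(SO2) = 11.0873 mol; at 87.19% yield, n(SO2) = 9.66700 mol.
Step 2 (SO2:SO3 = 2:2): theoretical n(SO3) = 9.66700 mol, so theoretical mass = 9.66700 × 80.06 = 773.940 g.
At 88.79% yield, actual mass of SO3 = 773.940 × 0.8879 = 687.182 g.

687.18 g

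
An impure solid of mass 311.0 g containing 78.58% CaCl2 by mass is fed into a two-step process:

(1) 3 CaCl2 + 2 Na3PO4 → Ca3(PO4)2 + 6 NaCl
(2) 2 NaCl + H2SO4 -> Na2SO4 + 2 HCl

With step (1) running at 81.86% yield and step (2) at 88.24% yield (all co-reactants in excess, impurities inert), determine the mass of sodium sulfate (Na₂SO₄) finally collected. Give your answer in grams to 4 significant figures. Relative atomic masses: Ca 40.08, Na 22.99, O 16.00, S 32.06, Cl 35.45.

225.9 g

Pure CaCl2 = 311.0 × 0.7858 = 244.38 g.
M(CaCl2) = 40.08 + 2(35.45) = 110.98 g/mol.
M(Na2SO4) = 2(22.99) + 32.06 + 4(16.00) = 142.04 g/mol.
n(CaCl2) = 244.38 / 110.98 = 2.2021 mol.
Step 1 (CaCl2:NaCl = 3:6): theoretical n(NaCl) = 4.4041 mol; at 81.86% yield, n(NaCl) = 3.6052 mol.
Step 2 (NaCl:Na2SO4 = 2:1): theoretical n(Na2SO4) = 1.8026 mol, so theoretical mass = 1.8026 × 142.04 = 256.04 g.
At 88.24% yield, actual mass of Na2SO4 = 256.04 × 0.8824 = 225.93 g.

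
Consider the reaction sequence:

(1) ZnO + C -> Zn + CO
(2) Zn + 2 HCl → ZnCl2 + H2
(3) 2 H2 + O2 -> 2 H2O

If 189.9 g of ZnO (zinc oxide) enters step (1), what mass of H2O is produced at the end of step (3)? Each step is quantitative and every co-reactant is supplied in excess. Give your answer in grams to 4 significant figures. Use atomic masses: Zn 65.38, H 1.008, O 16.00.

42.04 g

M(ZnO) = 65.38 + 16.00 = 81.38 g/mol.
M(H2O) = 2(1.008) + 16.00 = 18.016 g/mol.
n(ZnO) = 189.9 / 81.38 = 2.3335 mol.
Reaction (1): ZnO→Zn ratio 1:1 ⇒ n(Zn) = 2.3335 mol.
Reaction (2): Zn→H2 ratio 1:1 ⇒ n(H2) = 2.3335 mol.
Reaction (3): H2→H2O ratio 2:2 ⇒ n(H2O) = 2.3335 mol.
Mass of H2O = 2.3335 × 18.016 = 42.040 g.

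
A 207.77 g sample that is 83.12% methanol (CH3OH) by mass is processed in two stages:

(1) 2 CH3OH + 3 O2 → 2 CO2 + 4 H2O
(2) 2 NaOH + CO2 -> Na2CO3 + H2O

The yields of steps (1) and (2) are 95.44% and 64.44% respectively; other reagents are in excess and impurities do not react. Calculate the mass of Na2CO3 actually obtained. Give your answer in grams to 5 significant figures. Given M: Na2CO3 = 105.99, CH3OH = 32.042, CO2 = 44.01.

351.33 g

Pure CH3OH = 207.77 × 0.8312 = 172.698 g.
n(CH3OH) = 172.698 / 32.042 = 5.38975 mol.
Step 1 (CH3OH:CO2 = 2:2): theoretical n(CO2) = 5.38975 mol; at 95.44% yield, n(CO2) = 5.14398 mol.
Step 2 (CO2:Na2CO3 = 1:1): theoretical n(Na2CO3) = 5.14398 mol, so theoretical mass = 5.14398 × 105.99 = 545.210 g.
At 64.44% yield, actual mass of Na2CO3 = 545.210 × 0.6444 = 351.334 g.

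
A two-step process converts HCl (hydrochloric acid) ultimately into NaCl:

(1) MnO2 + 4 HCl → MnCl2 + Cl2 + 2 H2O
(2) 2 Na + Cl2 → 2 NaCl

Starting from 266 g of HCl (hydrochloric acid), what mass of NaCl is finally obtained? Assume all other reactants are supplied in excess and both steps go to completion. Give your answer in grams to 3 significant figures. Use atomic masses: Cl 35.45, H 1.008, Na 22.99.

213 g

M(HCl) = 1.008 + 35.45 = 36.458 g/mol.
M(NaCl) = 22.99 + 35.45 = 58.44 g/mol.
n(HCl) = 266.0 / 36.458 = 7.296 mol.
Step 1 gives a 4:1 ratio of HCl to Cl2, so n(Cl2) = 1.824 mol.
In step 2 the Cl2:NaCl ratio is 1:2, so n(NaCl) = 3.648 mol.
Mass of NaCl = 3.648 × 58.44 = 213.2 g.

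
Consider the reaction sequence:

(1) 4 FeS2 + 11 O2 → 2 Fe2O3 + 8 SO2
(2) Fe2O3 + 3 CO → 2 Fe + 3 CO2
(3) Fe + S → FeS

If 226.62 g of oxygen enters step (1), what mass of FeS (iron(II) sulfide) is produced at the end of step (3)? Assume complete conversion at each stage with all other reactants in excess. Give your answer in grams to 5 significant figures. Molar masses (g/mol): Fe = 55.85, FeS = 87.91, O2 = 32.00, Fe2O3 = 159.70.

n(O2) = 226.62 / 32.00 = 7.08188 mol.
Reaction (1): O2→Fe2O3 ratio 11:2 ⇒ n(Fe2O3) = 1.28761 mol.
Reaction (2): Fe2O3→Fe ratio 1:2 ⇒ n(Fe) = 2.57523 mol.
Reaction (3): Fe→FeS ratio 1:1 ⇒ n(FeS) = 2.57523 mol.
Mass of FeS = 2.57523 × 87.91 = 226.388 g.

226.39 g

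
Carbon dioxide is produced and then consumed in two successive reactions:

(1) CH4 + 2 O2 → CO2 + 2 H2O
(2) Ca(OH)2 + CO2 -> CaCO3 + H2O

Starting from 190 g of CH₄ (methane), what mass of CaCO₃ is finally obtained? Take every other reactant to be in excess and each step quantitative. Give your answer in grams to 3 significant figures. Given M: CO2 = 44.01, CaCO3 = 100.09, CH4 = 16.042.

n(CH4) = 190.0 / 16.042 = 11.84 mol.
Step 1 gives a 1:1 ratio of CH4 to CO2, so n(CO2) = 11.84 mol.
In step 2 the CO2:CaCO3 ratio is 1:1, so n(CaCO3) = 11.84 mol.
Mass of CaCO3 = 11.84 × 100.09 = 1185 g.

1190 g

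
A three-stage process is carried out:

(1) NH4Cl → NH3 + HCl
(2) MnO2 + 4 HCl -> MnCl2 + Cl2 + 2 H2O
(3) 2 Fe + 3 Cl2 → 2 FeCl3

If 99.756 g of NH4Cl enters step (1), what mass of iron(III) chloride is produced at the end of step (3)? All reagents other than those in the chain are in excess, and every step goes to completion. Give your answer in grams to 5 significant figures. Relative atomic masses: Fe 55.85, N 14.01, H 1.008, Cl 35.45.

50.414 g

M(NH4Cl) = 14.01 + 4(1.008) + 35.45 = 53.492 g/mol.
M(FeCl3) = 55.85 + 3(35.45) = 162.20 g/mol.
n(NH4Cl) = 99.756 / 53.492 = 1.86488 mol.
Reaction (1): NH4Cl→HCl ratio 1:1 ⇒ n(HCl) = 1.86488 mol.
Reaction (2): HCl→Cl2 ratio 4:1 ⇒ n(Cl2) = 0.466219 mol.
Reaction (3): Cl2→FeCl3 ratio 3:2 ⇒ n(FeCl3) = 0.310813 mol.
Mass of FeCl3 = 0.310813 × 162.20 = 50.4138 g.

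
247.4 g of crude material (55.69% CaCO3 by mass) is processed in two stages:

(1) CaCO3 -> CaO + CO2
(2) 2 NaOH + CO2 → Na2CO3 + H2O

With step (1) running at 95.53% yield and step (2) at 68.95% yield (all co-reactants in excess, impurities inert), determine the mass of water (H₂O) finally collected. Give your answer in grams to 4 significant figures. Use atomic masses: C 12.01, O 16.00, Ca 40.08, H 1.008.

16.33 g

Pure CaCO3 = 247.4 × 0.5569 = 137.78 g.
M(CaCO3) = 40.08 + 12.01 + 3(16.00) = 100.09 g/mol.
M(H2O) = 2(1.008) + 16.00 = 18.016 g/mol.
n(CaCO3) = 137.78 / 100.09 = 1.3765 mol.
Step 1 (CaCO3:CO2 = 1:1): theoretical n(CO2) = 1.3765 mol; at 95.53% yield, n(CO2) = 1.3150 mol.
Step 2 (CO2:H2O = 1:1): theoretical n(H2O) = 1.3150 mol, so theoretical mass = 1.3150 × 18.016 = 23.691 g.
At 68.95% yield, actual mass of H2O = 23.691 × 0.6895 = 16.335 g.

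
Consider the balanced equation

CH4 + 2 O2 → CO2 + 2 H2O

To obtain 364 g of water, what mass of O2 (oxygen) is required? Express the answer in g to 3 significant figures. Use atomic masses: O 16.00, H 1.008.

647 g

M(H2O) = 2(1.008) + 16.00 = 18.016 g/mol.
M(O2) = 2(16.00) = 32.00 g/mol.
n(H2O) = 364.0 g / 18.016 g/mol = 20.20 mol.
From the equation the H2O:O2 mole ratio is 2:2, so n(O2) = 20.20 × 2/2 = 20.20 mol.
Mass of O2 = 20.20 mol × 32.00 g/mol = 646.5 g.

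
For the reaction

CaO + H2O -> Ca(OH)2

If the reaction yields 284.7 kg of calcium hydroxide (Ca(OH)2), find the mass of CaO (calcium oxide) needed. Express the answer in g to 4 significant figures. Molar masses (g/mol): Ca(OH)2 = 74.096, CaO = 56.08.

Convert: 284.7 kg = 284700 g.
n(Ca(OH)2) = 284700 g / 74.096 g/mol = 3842.3 mol.
From the equation the Ca(OH)2:CaO mole ratio is 1:1, so n(CaO) = 3842.3 × 1/1 = 3842.3 mol.
Mass of CaO = 3842.3 mol × 56.08 g/mol = 215480 g.

215500 g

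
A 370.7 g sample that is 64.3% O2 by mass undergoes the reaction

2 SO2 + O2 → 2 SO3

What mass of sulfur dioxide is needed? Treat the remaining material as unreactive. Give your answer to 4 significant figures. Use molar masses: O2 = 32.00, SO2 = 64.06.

Mass of pure O2 = 370.7 g × 0.643 = 238.36 g.
n(O2) = 238.36 g / 32.00 g/mol = 7.4488 mol.
From the equation the O2:SO2 mole ratio is 1:2, so n(SO2) = 7.4488 × 2/1 = 14.898 mol.
Mass of SO2 = 14.898 mol × 64.06 g/mol = 954.33 g.

954.3 g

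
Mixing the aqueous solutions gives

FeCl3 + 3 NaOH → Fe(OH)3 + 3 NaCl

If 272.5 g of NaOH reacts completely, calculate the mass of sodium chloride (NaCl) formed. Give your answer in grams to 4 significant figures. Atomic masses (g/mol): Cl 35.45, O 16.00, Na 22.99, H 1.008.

M(NaOH) = 22.99 + 16.00 + 1.008 = 39.998 g/mol.
M(NaCl) = 22.99 + 35.45 = 58.44 g/mol.
n(NaOH) = 272.50 g / 39.998 g/mol = 6.8128 mol.
From the equation the NaOH:NaCl mole ratio is 3:3, so n(NaCl) = 6.8128 × 3/3 = 6.8128 mol.
Mass of NaCl = 6.8128 mol × 58.44 g/mol = 398.14 g.

398.1 g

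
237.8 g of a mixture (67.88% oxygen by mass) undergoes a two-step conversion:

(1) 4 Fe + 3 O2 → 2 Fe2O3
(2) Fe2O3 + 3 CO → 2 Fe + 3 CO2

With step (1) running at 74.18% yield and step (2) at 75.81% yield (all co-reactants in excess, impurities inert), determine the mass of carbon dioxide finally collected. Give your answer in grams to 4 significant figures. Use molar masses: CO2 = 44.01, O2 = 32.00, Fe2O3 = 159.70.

249.7 g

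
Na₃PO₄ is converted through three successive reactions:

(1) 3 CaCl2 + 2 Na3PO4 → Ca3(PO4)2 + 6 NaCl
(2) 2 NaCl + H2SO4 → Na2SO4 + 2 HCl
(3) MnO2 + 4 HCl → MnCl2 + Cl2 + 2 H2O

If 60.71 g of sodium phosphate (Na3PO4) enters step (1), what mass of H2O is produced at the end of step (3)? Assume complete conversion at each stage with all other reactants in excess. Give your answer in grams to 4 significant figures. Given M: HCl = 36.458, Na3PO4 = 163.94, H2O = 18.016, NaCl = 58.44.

10.01 g

n(Na3PO4) = 60.71 / 163.94 = 0.37032 mol.
Reaction (1): Na3PO4→NaCl ratio 2:6 ⇒ n(NaCl) = 1.1110 mol.
Reaction (2): NaCl→HCl ratio 2:2 ⇒ n(HCl) = 1.1110 mol.
Reaction (3): HCl→H2O ratio 4:2 ⇒ n(H2O) = 0.55548 mol.
Mass of H2O = 0.55548 × 18.016 = 10.007 g.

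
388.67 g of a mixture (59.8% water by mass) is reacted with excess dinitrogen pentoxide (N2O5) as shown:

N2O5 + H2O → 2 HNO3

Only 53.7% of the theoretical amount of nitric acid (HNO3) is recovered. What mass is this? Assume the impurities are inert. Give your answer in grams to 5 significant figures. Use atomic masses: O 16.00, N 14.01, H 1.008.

873.16 g

Pure H2O available = 388.67 g × 0.598 = 232.425 g.
M(H2O) = 2(1.008) + 16.00 = 18.016 g/mol.
M(HNO3) = 1.008 + 14.01 + 3(16.00) = 63.018 g/mol.
n(H2O) = 232.425 g / 18.016 g/mol = 12.9010 mol.
From the equation the H2O:HNO3 mole ratio is 1:2, so n(HNO3) = 12.9010 × 2/1 = 25.8020 mol.
Mass of HNO3 = 25.8020 mol × 63.018 g/mol = 1625.99 g.
Actual mass collected = 1625.99 g × 0.537 = 873.158 g.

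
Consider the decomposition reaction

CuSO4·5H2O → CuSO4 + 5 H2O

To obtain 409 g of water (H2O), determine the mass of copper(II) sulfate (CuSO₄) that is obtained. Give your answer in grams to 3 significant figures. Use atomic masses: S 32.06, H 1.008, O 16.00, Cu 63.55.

M(H2O) = 2(1.008) + 16.00 = 18.016 g/mol.
M(CuSO4) = 63.55 + 32.06 + 4(16.00) = 159.61 g/mol.
n(H2O) = 409.0 g / 18.016 g/mol = 22.70 mol.
From the equation the H2O:CuSO4 mole ratio is 5:1, so n(CuSO4) = 22.70 × 1/5 = 4.540 mol.
Mass of CuSO4 = 4.540 mol × 159.61 g/mol = 724.7 g.

725 g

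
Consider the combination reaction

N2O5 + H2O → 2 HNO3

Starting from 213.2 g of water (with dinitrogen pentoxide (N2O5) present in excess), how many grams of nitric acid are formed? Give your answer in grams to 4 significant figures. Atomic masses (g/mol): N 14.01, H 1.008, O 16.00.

1492 g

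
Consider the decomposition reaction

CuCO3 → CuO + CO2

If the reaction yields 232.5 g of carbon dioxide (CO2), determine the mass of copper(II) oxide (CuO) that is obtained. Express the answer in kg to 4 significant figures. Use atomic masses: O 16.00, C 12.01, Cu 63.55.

M(CO2) = 12.01 + 2(16.00) = 44.01 g/mol.
M(CuO) = 63.55 + 16.00 = 79.55 g/mol.
n(CO2) = 232.50 g / 44.01 g/mol = 5.2829 mol.
From the equation the CO2:CuO mole ratio is 1:1, so n(CuO) = 5.2829 × 1/1 = 5.2829 mol.
Mass of CuO = 5.2829 mol × 79.55 g/mol = 420.25 g.
Converting to kg: 420.25 g = 0.4203 kg.

0.4203 kg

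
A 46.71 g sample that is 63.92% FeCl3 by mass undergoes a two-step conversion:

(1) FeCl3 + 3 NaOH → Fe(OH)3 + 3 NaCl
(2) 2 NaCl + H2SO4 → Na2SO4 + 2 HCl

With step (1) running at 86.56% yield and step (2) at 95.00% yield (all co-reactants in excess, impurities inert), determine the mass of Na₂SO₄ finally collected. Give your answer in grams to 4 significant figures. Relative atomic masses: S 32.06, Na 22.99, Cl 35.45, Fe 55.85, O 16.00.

32.25 g

Pure FeCl3 = 46.71 × 0.6392 = 29.857 g.
M(FeCl3) = 55.85 + 3(35.45) = 162.20 g/mol.
M(Na2SO4) = 2(22.99) + 32.06 + 4(16.00) = 142.04 g/mol.
n(FeCl3) = 29.857 / 162.20 = 0.18408 mol.
Step 1 (FeCl3:NaCl = 1:3): theoretical n(NaCl) = 0.55223 mol; at 86.56% yield, n(NaCl) = 0.47801 mol.
Step 2 (NaCl:Na2SO4 = 2:1): theoretical n(Na2SO4) = 0.23900 mol, so theoretical mass = 0.23900 × 142.04 = 33.948 g.
At 95.00% yield, actual mass of Na2SO4 = 33.948 × 0.9500 = 32.251 g.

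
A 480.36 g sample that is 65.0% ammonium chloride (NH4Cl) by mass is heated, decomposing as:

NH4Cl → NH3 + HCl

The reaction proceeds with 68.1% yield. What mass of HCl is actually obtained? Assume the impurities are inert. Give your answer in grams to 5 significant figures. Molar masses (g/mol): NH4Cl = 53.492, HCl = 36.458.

144.92 g

Pure NH4Cl available = 480.36 g × 0.650 = 312.234 g.
n(NH4Cl) = 312.234 g / 53.492 g/mol = 5.83702 mol.
From the equation the NH4Cl:HCl mole ratio is 1:1, so n(HCl) = 5.83702 × 1/1 = 5.83702 mol.
Mass of HCl = 5.83702 mol × 36.458 g/mol = 212.806 g.
Actual mass collected = 212.806 g × 0.681 = 144.921 g.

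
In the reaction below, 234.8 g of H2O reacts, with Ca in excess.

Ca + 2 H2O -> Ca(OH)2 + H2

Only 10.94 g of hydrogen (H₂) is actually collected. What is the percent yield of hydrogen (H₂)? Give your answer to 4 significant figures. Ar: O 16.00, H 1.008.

83.28 %

M(H2O) = 2(1.008) + 16.00 = 18.016 g/mol.
M(H2) = 2(1.008) = 2.016 g/mol.
n(H2O) = 234.80 g / 18.016 g/mol = 13.033 mol.
From the equation the H2O:H2 mole ratio is 2:1, so n(H2) = 13.033 × 1/2 = 6.5164 mol.
Mass of H2 = 6.5164 mol × 2.016 g/mol = 13.137 g.
This is the theoretical yield. Percent yield = 10.94 g / 13.137 g × 100% = 83.275%.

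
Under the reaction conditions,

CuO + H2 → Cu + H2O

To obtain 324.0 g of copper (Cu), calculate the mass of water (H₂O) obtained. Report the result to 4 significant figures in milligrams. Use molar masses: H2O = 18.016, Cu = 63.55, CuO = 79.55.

91850 mg

n(Cu) = 324.00 g / 63.55 g/mol = 5.0983 mol.
From the equation the Cu:H2O mole ratio is 1:1, so n(H2O) = 5.0983 × 1/1 = 5.0983 mol.
Mass of H2O = 5.0983 mol × 18.016 g/mol = 91.852 g.
Converting to mg: 91.852 g = 91850 mg.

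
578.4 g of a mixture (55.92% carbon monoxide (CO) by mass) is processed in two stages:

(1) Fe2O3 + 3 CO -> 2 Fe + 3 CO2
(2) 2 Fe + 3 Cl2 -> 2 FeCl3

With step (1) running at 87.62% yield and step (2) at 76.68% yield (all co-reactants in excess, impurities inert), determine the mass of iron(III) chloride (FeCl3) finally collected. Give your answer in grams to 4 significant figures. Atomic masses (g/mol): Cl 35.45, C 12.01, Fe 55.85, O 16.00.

838.9 g

Pure CO = 578.4 × 0.5592 = 323.44 g.
M(CO) = 12.01 + 16.00 = 28.01 g/mol.
M(FeCl3) = 55.85 + 3(35.45) = 162.20 g/mol.
n(CO) = 323.44 / 28.01 = 11.547 mol.
Step 1 (CO:Fe = 3:2): theoretical n(Fe) = 7.6982 mol; at 87.62% yield, n(Fe) = 6.7452 mol.
Step 2 (Fe:FeCl3 = 2:2): theoretical n(FeCl3) = 6.7452 mol, so theoretical mass = 6.7452 × 162.20 = 1094.1 g.
At 76.68% yield, actual mass of FeCl3 = 1094.1 × 0.7668 = 838.93 g.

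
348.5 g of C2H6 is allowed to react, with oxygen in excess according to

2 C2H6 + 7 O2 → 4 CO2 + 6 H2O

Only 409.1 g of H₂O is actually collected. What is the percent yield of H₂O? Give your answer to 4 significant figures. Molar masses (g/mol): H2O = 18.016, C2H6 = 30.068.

n(C2H6) = 348.50 g / 30.068 g/mol = 11.590 mol.
From the equation the C2H6:H2O mole ratio is 2:6, so n(H2O) = 11.590 × 6/2 = 34.771 mol.
Mass of H2O = 34.771 mol × 18.016 g/mol = 626.44 g.
This is the theoretical yield. Percent yield = 409.1 g / 626.44 g × 100% = 65.306%.

65.31 %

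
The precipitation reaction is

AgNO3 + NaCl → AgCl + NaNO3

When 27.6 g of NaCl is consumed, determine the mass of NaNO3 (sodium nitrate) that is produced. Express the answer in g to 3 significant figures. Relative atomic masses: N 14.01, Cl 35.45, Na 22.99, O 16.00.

40.1 g

M(NaCl) = 22.99 + 35.45 = 58.44 g/mol.
M(NaNO3) = 22.99 + 14.01 + 3(16.00) = 85.00 g/mol.
n(NaCl) = 27.60 g / 58.44 g/mol = 0.4723 mol.
From the equation the NaCl:NaNO3 mole ratio is 1:1, so n(NaNO3) = 0.4723 × 1/1 = 0.4723 mol.
Mass of NaNO3 = 0.4723 mol × 85.00 g/mol = 40.14 g.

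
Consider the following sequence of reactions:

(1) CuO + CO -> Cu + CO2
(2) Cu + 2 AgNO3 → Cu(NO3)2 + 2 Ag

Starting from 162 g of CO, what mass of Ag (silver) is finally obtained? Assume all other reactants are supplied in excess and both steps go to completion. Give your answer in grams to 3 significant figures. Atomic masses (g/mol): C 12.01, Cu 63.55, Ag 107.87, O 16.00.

M(CO) = 12.01 + 16.00 = 28.01 g/mol.
M(Ag) = 107.87 g/mol.
n(CO) = 162.0 / 28.01 = 5.784 mol.
Step 1 gives a 1:1 ratio of CO to Cu, so n(Cu) = 5.784 mol.
In step 2 the Cu:Ag ratio is 1:2, so n(Ag) = 11.57 mol.
Mass of Ag = 11.57 × 107.87 = 1248 g.

1250 g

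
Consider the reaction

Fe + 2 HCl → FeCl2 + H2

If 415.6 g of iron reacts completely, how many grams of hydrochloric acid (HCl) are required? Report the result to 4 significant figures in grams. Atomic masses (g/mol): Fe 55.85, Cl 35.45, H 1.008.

M(Fe) = 55.85 g/mol.
M(HCl) = 1.008 + 35.45 = 36.458 g/mol.
n(Fe) = 415.60 g / 55.85 g/mol = 7.4414 mol.
From the equation the Fe:HCl mole ratio is 1:2, so n(HCl) = 7.4414 × 2/1 = 14.883 mol.
Mass of HCl = 14.883 mol × 36.458 g/mol = 542.59 g.

542.6 g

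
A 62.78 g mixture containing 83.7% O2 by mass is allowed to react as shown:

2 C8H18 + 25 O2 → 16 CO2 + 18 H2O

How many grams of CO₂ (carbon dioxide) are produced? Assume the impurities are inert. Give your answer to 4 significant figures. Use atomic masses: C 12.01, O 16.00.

46.25 g

Mass of pure O2 = 62.78 g × 0.837 = 52.547 g.
M(O2) = 2(16.00) = 32.00 g/mol.
M(CO2) = 12.01 + 2(16.00) = 44.01 g/mol.
n(O2) = 52.547 g / 32.00 g/mol = 1.6421 mol.
From the equation the O2:CO2 mole ratio is 25:16, so n(CO2) = 1.6421 × 16/25 = 1.0509 mol.
Mass of CO2 = 1.0509 mol × 44.01 g/mol = 46.252 g.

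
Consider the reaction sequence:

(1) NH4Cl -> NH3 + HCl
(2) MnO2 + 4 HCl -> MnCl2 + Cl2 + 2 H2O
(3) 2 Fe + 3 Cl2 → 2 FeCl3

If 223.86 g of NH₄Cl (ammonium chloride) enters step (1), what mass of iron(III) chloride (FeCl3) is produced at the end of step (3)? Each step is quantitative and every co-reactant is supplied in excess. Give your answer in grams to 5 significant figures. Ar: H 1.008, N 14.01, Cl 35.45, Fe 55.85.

113.13 g

M(NH4Cl) = 14.01 + 4(1.008) + 35.45 = 53.492 g/mol.
M(FeCl3) = 55.85 + 3(35.45) = 162.20 g/mol.
n(NH4Cl) = 223.86 / 53.492 = 4.18492 mol.
Reaction (1): NH4Cl→HCl ratio 1:1 ⇒ n(HCl) = 4.18492 mol.
Reaction (2): HCl→Cl2 ratio 4:1 ⇒ n(Cl2) = 1.04623 mol.
Reaction (3): Cl2→FeCl3 ratio 3:2 ⇒ n(FeCl3) = 0.697487 mol.
Mass of FeCl3 = 0.697487 × 162.20 = 113.132 g.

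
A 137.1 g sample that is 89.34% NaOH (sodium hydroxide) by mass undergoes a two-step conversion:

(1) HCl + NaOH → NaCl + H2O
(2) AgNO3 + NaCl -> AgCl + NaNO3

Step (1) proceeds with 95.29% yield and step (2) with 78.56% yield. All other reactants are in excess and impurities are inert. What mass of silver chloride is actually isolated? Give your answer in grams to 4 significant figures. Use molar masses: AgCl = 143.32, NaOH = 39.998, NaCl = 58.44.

328.5 g

Pure NaOH = 137.1 × 0.8934 = 122.49 g.
n(NaOH) = 122.49 / 39.998 = 3.0623 mol.
Step 1 (NaOH:NaCl = 1:1): theoretical n(NaCl) = 3.0623 mol; at 95.29% yield, n(NaCl) = 2.9180 mol.
Step 2 (NaCl:AgCl = 1:1): theoretical n(AgCl) = 2.9180 mol, so theoretical mass = 2.9180 × 143.32 = 418.21 g.
At 78.56% yield, actual mass of AgCl = 418.21 × 0.7856 = 328.55 g.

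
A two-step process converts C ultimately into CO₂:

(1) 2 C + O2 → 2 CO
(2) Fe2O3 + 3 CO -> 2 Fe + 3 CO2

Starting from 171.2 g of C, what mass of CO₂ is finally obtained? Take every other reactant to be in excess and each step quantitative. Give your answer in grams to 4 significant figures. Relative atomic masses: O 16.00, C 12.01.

M(C) = 12.01 g/mol.
M(CO2) = 12.01 + 2(16.00) = 44.01 g/mol.
n(C) = 171.20 / 12.01 = 14.255 mol.
Step 1 gives a 2:2 ratio of C to CO, so n(CO) = 14.255 mol.
In step 2 the CO:CO2 ratio is 3:3, so n(CO2) = 14.255 mol.
Mass of CO2 = 14.255 × 44.01 = 627.35 g.

627.4 g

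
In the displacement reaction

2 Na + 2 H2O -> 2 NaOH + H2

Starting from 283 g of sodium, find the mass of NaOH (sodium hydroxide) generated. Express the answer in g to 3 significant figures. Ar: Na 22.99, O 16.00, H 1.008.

492 g

M(Na) = 22.99 g/mol.
M(NaOH) = 22.99 + 16.00 + 1.008 = 39.998 g/mol.
n(Na) = 283.0 g / 22.99 g/mol = 12.31 mol.
From the equation the Na:NaOH mole ratio is 2:2, so n(NaOH) = 12.31 × 2/2 = 12.31 mol.
Mass of NaOH = 12.31 mol × 39.998 g/mol = 492.4 g.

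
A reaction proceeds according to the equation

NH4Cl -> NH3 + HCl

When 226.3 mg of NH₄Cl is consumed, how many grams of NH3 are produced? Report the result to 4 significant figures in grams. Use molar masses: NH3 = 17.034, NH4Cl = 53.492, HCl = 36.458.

Convert: 226.3 mg = 0.22630 g.
n(NH4Cl) = 0.22630 g / 53.492 g/mol = 0.0042305 mol.
From the equation the NH4Cl:NH3 mole ratio is 1:1, so n(NH3) = 0.0042305 × 1/1 = 0.0042305 mol.
Mass of NH3 = 0.0042305 mol × 17.034 g/mol = 0.072063 g.

0.07206 g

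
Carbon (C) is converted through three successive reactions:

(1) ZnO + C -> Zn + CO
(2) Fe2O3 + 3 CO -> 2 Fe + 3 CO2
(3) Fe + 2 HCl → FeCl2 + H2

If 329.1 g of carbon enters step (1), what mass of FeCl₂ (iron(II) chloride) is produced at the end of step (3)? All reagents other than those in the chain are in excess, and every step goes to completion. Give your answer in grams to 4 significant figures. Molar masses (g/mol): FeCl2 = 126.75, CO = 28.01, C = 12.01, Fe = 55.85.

n(C) = 329.1 / 12.01 = 27.402 mol.
Reaction (1): C→CO ratio 1:1 ⇒ n(CO) = 27.402 mol.
Reaction (2): CO→Fe ratio 3:2 ⇒ n(Fe) = 18.268 mol.
Reaction (3): Fe→FeCl2 ratio 1:1 ⇒ n(FeCl2) = 18.268 mol.
Mass of FeCl2 = 18.268 × 126.75 = 2315.5 g.

2315 g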